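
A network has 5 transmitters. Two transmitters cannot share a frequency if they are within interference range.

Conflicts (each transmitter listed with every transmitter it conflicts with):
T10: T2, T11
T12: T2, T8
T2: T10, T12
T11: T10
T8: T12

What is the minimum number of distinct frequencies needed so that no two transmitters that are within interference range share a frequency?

2

T10 and T11 conflict, so at least 2 frequencies are needed.
2 frequencies suffice: frequency 1 → {T10, T12}; frequency 2 → {T2, T11, T8}. No two conflicting transmitters share a frequency.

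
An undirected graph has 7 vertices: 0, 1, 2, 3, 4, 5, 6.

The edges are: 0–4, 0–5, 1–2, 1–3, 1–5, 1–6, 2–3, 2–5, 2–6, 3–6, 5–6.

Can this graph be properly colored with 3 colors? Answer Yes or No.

No

1, 2, 5, 6 form a clique, so at least 4 colors are needed.
So 3 colors are not enough.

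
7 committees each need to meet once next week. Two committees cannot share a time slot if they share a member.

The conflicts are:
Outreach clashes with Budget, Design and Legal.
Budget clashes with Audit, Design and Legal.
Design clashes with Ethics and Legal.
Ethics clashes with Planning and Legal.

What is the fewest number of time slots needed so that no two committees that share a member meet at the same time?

4

Outreach, Budget, Design, Legal all conflict with each other, so at least 4 time slots are needed.
4 time slots suffice: time slot 1 → {Budget, Ethics}; time slot 2 → {Audit, Design, Planning}; time slot 3 → {Legal}; time slot 4 → {Outreach}. Each listed conflict is separated.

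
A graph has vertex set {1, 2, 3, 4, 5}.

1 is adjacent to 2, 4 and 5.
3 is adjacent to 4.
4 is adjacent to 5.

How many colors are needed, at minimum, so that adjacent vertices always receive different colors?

3

1, 4, 5 form a triangle, so at least 3 colors are needed.
One proper 3-coloring: 1=blue, 2=red, 3=blue, 4=red, 5=green. No two adjacent vertices share a color.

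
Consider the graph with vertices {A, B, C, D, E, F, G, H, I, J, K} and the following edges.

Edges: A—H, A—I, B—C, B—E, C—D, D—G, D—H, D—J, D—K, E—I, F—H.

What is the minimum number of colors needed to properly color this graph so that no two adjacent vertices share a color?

The cycle B-C-D-H-A-I-E-B has odd length 7, so it cannot be 2-colored; at least 3 colors are needed.
A valid assignment using 3 colors: A=3, B=1, C=2, D=1, E=2, F=1, G=2, H=2, I=1, J=2, K=2. Each edge has distinct colors on its endpoints.

3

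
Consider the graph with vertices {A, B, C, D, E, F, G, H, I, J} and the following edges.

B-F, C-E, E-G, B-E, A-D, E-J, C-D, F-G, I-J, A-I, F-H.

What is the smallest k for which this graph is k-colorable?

F and H are adjacent, so at least 2 colors are needed.
One proper 2-coloring: A=2, B=2, C=2, D=1, E=1, F=1, G=2, H=2, I=1, J=2. Every edge joins two different colors.

2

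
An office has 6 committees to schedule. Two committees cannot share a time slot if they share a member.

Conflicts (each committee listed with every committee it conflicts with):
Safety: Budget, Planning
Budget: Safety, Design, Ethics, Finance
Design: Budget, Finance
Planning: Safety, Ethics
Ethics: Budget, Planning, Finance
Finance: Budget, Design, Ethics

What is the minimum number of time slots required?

Budget, Ethics, Finance are mutually in conflict, so at least 3 time slots are needed.
3 time slots suffice: time slot 1 → {Budget, Planning}; time slot 2 → {Safety, Design, Ethics}; time slot 3 → {Finance}. Every pair that conflicts lands in different time slots.

3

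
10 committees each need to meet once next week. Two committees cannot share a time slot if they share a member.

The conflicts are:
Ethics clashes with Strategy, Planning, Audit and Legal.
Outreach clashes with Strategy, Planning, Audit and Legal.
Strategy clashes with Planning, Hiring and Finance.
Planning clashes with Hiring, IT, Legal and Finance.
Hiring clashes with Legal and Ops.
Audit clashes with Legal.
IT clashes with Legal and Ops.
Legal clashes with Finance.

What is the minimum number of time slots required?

Strategy, Planning, Finance are mutually in conflict, so at least 3 time slots are needed.
A valid assignment using 3 time slots: Ethics=3, Outreach=3, Strategy=2, Planning=1, Hiring=3, Audit=1, IT=3, Legal=2, Finance=3, Ops=1. Every pair that conflicts lands in different time slots.

3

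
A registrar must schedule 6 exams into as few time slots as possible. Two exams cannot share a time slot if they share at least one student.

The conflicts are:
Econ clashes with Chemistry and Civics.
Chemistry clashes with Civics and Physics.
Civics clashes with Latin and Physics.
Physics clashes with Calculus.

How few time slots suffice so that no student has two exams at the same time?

Econ, Chemistry, Civics all conflict with each other, so at least 3 time slots are needed.
A valid assignment using 3 time slots: Econ=2, Chemistry=3, Civics=1, Latin=2, Physics=2, Calculus=1. Every pair that conflicts lands in different time slots.

3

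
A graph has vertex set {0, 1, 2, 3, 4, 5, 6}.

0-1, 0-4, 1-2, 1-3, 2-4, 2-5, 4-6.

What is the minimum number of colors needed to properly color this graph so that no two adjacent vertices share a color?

4 and 6 are adjacent, so at least 2 colors are needed.
2 colors suffice: color a → {1, 4, 5}; color b → {0, 2, 3, 6}. No two adjacent vertices share a color.

2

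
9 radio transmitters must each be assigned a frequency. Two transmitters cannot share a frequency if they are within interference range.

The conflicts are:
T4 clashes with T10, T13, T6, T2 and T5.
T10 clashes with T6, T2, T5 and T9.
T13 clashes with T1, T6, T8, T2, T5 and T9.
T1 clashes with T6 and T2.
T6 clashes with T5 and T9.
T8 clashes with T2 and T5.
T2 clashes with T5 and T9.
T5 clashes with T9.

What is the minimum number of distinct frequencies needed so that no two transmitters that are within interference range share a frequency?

4

T4, T10, T6, T5 are mutually in conflict, so at least 4 frequencies are needed.
4 frequencies suffice: frequency 1 → {T1, T5}; frequency 2 → {T10, T13}; frequency 3 → {T6, T2}; frequency 4 → {T4, T8, T9}. Each listed conflict is separated.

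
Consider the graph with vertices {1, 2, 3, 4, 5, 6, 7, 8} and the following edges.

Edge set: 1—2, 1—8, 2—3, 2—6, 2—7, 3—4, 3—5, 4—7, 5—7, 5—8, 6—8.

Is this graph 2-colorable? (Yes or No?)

No

The cycle 3-2-1-8-5-3 has odd length 5, so it cannot be 2-colored; at least 3 colors are needed.
So 2 colors are not enough.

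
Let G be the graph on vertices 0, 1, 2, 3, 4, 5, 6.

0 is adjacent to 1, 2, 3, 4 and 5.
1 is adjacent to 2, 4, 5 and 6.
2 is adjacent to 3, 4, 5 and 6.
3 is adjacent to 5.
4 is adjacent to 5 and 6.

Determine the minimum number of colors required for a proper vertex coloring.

5

0, 1, 2, 4, 5 are pairwise adjacent (a clique of size 5), so at least 5 colors are needed.
5 colors suffice: color a → {2}; color b → {5, 6}; color c → {0}; color d → {1, 3}; color e → {4}. No two adjacent vertices share a color.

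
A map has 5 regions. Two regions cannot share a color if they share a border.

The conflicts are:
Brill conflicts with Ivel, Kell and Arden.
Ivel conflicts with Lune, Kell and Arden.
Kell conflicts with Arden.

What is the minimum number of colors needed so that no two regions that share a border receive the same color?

4

Brill, Ivel, Kell, Arden pairwise conflict, so at least 4 colors are needed.
One proper 4-coloring: Brill=2, Ivel=1, Lune=2, Kell=4, Arden=3. Each listed conflict is separated.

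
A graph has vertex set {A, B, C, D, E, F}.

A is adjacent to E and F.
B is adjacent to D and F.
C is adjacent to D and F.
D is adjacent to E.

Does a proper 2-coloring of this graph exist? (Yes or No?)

The cycle F-B-D-E-A-F has odd length 5, so it cannot be 2-colored; at least 3 colors are needed.
So 2 colors are not enough.

No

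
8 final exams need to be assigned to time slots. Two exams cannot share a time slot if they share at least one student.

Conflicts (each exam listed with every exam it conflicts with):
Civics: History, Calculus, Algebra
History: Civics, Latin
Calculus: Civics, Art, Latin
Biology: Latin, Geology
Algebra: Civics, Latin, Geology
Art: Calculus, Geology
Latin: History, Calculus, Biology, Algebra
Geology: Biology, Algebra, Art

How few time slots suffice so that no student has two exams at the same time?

The cycle Civics-Algebra-Geology-Art-Calculus-Civics has odd length 5, so it cannot be 2-colored; at least 3 time slots are needed.
A valid assignment using 3 time slots: Civics=1, History=2, Calculus=2, Biology=2, Algebra=2, Art=3, Latin=1, Geology=1. Each listed conflict is separated.

3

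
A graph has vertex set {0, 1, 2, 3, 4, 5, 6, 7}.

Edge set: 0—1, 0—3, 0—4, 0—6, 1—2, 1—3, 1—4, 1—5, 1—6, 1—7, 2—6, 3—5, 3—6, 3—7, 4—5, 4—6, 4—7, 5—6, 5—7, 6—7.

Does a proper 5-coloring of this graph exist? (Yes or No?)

Yes

The chromatic number is 5. 1, 3, 5, 6, 7 are mutually adjacent (a clique of size 5), so at least 5 colors are needed.
5 colors suffice: color red → {6}; color blue → {1}; color green → {2, 3, 4}; color yellow → {0, 7}; color purple → {5}.
That is already a proper 5-coloring.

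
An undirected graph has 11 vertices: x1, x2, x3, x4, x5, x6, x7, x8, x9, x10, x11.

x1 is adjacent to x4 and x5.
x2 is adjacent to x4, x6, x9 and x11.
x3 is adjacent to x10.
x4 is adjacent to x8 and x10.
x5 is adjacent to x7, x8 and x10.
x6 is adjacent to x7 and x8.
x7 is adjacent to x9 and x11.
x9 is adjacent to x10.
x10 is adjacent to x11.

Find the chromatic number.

x1 and x5 are adjacent, so at least 2 colors are needed.
A valid assignment using 2 colors: x1=1, x2=1, x3=2, x4=2, x5=2, x6=2, x7=1, x8=1, x9=2, x10=1, x11=2. No two adjacent vertices share a color.

2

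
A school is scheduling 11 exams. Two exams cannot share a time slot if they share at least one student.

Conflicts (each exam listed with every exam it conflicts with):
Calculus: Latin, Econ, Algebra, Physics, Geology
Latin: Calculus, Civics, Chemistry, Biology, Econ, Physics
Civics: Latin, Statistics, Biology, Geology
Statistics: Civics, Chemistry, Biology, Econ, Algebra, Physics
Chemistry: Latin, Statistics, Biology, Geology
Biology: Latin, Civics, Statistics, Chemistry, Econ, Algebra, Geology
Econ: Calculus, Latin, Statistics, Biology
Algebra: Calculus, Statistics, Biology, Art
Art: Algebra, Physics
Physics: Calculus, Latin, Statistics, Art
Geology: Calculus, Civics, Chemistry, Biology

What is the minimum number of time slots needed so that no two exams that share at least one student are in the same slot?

3

Statistics, Chemistry, Biology pairwise conflict, so at least 3 time slots are needed.
Using 3 time slots: Calculus=1, Latin=2, Civics=3, Statistics=2, Chemistry=3, Biology=1, Econ=3, Algebra=3, Art=1, Physics=3, Geology=2. Each listed conflict is separated.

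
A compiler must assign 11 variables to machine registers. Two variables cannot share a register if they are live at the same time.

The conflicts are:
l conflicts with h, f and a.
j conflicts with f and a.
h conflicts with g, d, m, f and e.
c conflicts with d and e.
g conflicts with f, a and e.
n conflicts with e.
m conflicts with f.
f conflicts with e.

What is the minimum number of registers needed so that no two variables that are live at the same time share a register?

h, g, f, e are mutually in conflict, so at least 4 registers are needed.
4 registers suffice: register 1 → {h, c, n, a}; register 2 → {d, f}; register 3 → {l, j, m, e}; register 4 → {g}. Every pair that conflicts lands in different registers.

4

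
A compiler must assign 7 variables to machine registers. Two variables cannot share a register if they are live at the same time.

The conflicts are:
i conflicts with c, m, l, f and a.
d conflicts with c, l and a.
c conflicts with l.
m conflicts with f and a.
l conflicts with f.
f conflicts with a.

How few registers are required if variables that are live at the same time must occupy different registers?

i, m, f, a are mutually in conflict, so at least 4 registers are needed.
4 registers suffice: register 1 → {i, d}; register 2 → {l, a}; register 3 → {c, f}; register 4 → {m}. No two conflicting variables share a register.

4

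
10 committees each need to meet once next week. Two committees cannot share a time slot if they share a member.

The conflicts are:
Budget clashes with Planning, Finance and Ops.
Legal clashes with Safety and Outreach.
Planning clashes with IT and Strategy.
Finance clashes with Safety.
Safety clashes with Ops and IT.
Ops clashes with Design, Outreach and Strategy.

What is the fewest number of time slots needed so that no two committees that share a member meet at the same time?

3

The cycle Budget-Planning-IT-Safety-Ops-Budget has odd length 5, so it cannot be 2-colored; at least 3 time slots are needed.
3 time slots suffice: Budget=2, Legal=1, Planning=1, Finance=1, Safety=2, Ops=1, Design=2, IT=3, Outreach=2, Strategy=2. Each listed conflict is separated.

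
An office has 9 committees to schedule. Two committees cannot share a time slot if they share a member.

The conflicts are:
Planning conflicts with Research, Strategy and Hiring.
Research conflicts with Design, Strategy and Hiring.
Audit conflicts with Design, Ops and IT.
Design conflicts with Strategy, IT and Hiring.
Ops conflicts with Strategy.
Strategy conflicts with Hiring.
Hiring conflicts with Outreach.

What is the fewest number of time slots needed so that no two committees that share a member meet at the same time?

Planning, Research, Strategy, Hiring all conflict with each other, so at least 4 time slots are needed.
4 time slots suffice: time slot 1 → {Audit, Strategy, Outreach}; time slot 2 → {Planning, Design, Ops}; time slot 3 → {IT, Hiring}; time slot 4 → {Research}. No two conflicting committees share a time slot.

4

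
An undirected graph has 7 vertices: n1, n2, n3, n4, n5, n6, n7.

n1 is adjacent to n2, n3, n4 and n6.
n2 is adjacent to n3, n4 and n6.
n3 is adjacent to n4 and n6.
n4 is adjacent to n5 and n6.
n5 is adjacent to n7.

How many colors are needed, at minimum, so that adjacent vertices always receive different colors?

5

n1, n2, n3, n4, n6 are mutually adjacent (a clique of size 5), so at least 5 colors are needed.
A valid assignment using 5 colors: n1=3, n2=5, n3=4, n4=1, n5=2, n6=2, n7=1. No two adjacent vertices share a color.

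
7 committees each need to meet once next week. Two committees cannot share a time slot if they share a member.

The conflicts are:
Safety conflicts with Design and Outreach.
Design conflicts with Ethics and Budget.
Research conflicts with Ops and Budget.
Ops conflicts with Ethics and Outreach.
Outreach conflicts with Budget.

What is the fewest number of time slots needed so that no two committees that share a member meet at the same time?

The cycle Design-Budget-Outreach-Ops-Ethics-Design has odd length 5, so it cannot be 2-colored; at least 3 time slots are needed.
A valid assignment using 3 time slots: Safety=2, Design=1, Research=1, Ops=2, Ethics=3, Outreach=1, Budget=2. Each listed conflict is separated.

3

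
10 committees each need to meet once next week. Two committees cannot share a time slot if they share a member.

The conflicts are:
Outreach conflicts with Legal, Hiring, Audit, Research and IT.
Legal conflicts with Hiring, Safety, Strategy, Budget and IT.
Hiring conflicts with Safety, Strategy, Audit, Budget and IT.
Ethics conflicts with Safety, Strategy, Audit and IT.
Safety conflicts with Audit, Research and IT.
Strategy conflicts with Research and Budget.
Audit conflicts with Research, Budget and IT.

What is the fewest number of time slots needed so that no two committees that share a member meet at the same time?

Legal, Hiring, Strategy, Budget pairwise conflict, so at least 4 time slots are needed.
4 time slots suffice: Outreach=4, Legal=1, Hiring=2, Ethics=2, Safety=4, Strategy=3, Audit=1, Research=2, Budget=4, IT=3. Every pair that conflicts lands in different time slots.

4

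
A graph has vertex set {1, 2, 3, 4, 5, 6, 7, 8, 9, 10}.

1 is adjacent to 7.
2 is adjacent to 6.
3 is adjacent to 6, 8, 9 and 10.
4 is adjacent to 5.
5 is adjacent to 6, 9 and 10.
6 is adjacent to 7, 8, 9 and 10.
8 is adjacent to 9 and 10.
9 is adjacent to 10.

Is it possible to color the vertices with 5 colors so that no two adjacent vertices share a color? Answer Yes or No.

The chromatic number is 5. 3, 6, 8, 9, 10 are pairwise adjacent (a clique of size 5), so at least 5 colors are needed.
5 colors suffice: 1=a, 2=b, 3=e, 4=a, 5=d, 6=a, 7=b, 8=d, 9=b, 10=c.
That is already a proper 5-coloring.

Yes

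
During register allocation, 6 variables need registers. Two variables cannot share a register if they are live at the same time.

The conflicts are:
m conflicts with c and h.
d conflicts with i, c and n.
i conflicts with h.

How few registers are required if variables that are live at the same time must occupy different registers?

3

The cycle d-i-h-m-c-d has odd length 5, so it cannot be 2-colored; at least 3 registers are needed.
3 registers suffice: register 1 → {d, h}; register 2 → {i, c, n}; register 3 → {m}. Every pair that conflicts lands in different registers.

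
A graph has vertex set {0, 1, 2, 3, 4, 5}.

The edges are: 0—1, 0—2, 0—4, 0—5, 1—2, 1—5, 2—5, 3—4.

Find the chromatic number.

4

0, 1, 2, 5 are pairwise adjacent (a clique of size 4), so at least 4 colors are needed.
One proper 4-coloring: 0=a, 1=c, 2=d, 3=a, 4=b, 5=b. Every edge joins two different colors.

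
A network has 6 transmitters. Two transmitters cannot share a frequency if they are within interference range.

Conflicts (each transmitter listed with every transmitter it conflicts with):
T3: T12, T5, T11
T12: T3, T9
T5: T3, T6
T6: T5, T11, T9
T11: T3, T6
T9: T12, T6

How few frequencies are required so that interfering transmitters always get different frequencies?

The cycle T12-T3-T11-T6-T9-T12 has odd length 5, so it cannot be 2-colored; at least 3 frequencies are needed.
A valid assignment using 3 frequencies: T3=1, T12=3, T5=2, T6=1, T11=2, T9=2. Every pair that conflicts lands in different frequencies.

3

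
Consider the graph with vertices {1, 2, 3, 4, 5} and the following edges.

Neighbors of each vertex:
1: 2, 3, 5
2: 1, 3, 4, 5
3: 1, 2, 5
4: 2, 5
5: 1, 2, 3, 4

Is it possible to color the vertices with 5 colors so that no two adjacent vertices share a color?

The chromatic number is 4. 1, 2, 3, 5 are mutually adjacent (a clique of size 4), so at least 4 colors are needed.
4 colors suffice: color red → {5}; color blue → {2}; color green → {3, 4}; color yellow → {1}.
Since 5 ≥ 4, a proper 5-coloring certainly exists.

Yes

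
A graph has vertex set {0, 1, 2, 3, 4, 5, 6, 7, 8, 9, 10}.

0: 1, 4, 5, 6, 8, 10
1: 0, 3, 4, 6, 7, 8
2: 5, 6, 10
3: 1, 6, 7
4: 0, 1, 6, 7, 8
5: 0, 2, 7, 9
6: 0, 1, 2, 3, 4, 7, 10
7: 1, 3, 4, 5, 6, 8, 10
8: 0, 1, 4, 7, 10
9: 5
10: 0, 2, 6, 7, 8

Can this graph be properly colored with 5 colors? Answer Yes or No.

The chromatic number is 4. 0, 1, 4, 8 are pairwise adjacent (a clique of size 4), so at least 4 colors are needed.
4 colors suffice: color red → {5, 6, 8}; color blue → {0, 2, 7, 9}; color green → {1, 10}; color yellow → {3, 4}.
Since 5 ≥ 4, a proper 5-coloring certainly exists.

Yes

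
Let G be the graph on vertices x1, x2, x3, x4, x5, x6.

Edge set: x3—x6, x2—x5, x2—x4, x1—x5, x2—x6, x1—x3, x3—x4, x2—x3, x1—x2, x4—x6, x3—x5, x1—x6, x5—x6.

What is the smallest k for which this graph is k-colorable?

x1, x2, x3, x5, x6 are mutually adjacent (a clique of size 5), so at least 5 colors are needed.
5 colors suffice: color 1 → {x2}; color 2 → {x3}; color 3 → {x6}; color 4 → {x4, x5}; color 5 → {x1}. No two adjacent vertices share a color.

5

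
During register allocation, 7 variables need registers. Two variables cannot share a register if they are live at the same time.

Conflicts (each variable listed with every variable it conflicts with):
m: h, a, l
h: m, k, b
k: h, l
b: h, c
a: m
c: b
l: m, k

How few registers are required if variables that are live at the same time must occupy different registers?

m and l conflict, so at least 2 registers are needed.
Using 2 registers: m=1, h=2, k=1, b=1, a=2, c=2, l=2. No two conflicting variables share a register.

2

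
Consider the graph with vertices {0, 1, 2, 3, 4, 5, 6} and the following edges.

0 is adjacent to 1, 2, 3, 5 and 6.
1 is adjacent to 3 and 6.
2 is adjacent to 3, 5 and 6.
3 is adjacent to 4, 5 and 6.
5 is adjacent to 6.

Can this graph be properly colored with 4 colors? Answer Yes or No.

0, 2, 3, 5, 6 are mutually adjacent (a clique of size 5), so at least 5 colors are needed.
So 4 colors are not enough.

No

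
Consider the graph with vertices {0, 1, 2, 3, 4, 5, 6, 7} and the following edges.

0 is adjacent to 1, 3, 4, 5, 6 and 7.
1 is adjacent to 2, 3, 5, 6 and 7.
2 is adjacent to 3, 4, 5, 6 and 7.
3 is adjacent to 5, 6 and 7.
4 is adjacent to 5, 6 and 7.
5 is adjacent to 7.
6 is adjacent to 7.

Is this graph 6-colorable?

The chromatic number is 5. 0, 1, 3, 5, 7 are mutually adjacent (a clique of size 5), so at least 5 colors are needed.
One proper 5-coloring: 0=green, 1=purple, 2=green, 3=yellow, 4=yellow, 5=blue, 6=blue, 7=red.
Since 6 ≥ 5, a proper 6-coloring certainly exists.

Yes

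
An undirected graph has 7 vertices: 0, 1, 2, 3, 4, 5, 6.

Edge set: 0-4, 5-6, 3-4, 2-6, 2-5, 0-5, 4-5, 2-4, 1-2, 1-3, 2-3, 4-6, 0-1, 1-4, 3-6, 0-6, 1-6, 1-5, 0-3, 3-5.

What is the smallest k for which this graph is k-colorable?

6

0, 1, 3, 4, 5, 6 form a clique, so at least 6 colors are needed.
One proper 6-coloring: 0=f, 1=b, 2=f, 3=a, 4=c, 5=e, 6=d. Each edge has distinct colors on its endpoints.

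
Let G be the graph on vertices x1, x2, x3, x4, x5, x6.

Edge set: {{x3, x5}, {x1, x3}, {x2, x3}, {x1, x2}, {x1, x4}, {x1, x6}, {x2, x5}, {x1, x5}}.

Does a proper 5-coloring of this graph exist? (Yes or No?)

Yes

The chromatic number is 4. x1, x2, x3, x5 form a clique, so at least 4 colors are needed.
One proper 4-coloring: x1=1, x2=3, x3=2, x4=2, x5=4, x6=2.
Since 5 ≥ 4, a proper 5-coloring certainly exists.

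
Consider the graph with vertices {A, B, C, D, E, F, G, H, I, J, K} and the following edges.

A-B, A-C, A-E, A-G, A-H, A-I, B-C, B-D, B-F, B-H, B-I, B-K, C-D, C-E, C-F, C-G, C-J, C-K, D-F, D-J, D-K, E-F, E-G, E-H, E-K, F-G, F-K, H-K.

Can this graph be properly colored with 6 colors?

The chromatic number is 5. B, C, D, F, K are mutually adjacent (a clique of size 5), so at least 5 colors are needed.
5 colors suffice: color 1 → {C, H, I}; color 2 → {B, E, J}; color 3 → {A, F}; color 4 → {G, K}; color 5 → {D}.
Since 6 ≥ 5, a proper 6-coloring certainly exists.

Yes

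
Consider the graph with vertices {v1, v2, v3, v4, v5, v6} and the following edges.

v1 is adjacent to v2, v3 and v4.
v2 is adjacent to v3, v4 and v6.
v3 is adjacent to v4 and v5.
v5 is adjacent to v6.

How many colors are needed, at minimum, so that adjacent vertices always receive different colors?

v1, v2, v3, v4 are pairwise adjacent (a clique of size 4), so at least 4 colors are needed.
4 colors suffice: color 1 → {v3, v6}; color 2 → {v2, v5}; color 3 → {v1}; color 4 → {v4}. Every edge joins two different colors.

4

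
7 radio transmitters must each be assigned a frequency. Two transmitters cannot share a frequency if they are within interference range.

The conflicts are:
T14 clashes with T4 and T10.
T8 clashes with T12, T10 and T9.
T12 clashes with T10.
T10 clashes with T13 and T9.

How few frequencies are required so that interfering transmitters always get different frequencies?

3

T8, T10, T9 pairwise conflict, so at least 3 frequencies are needed.
3 frequencies suffice: frequency 1 → {T4, T10}; frequency 2 → {T14, T8, T13}; frequency 3 → {T12, T9}. No two conflicting transmitters share a frequency.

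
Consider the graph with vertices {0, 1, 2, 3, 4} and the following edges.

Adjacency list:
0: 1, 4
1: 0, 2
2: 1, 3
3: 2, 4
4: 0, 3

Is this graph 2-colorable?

The cycle 3-2-1-0-4-3 has odd length 5, so it cannot be 2-colored; at least 3 colors are needed.
So 2 colors are not enough.

No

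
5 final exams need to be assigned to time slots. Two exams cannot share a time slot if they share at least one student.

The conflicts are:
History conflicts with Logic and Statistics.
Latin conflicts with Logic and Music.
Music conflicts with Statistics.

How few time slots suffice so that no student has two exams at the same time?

3

The cycle Music-Latin-Logic-History-Statistics-Music has odd length 5, so it cannot be 2-colored; at least 3 time slots are needed.
3 time slots suffice: time slot 1 → {Logic, Statistics}; time slot 2 → {History, Latin}; time slot 3 → {Music}. Each listed conflict is separated.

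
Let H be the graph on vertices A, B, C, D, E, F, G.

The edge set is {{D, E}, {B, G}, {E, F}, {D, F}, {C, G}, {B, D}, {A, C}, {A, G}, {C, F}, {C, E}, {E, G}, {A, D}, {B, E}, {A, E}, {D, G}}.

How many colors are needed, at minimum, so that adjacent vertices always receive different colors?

4

A, C, E, G are mutually adjacent (a clique of size 4), so at least 4 colors are needed.
4 colors suffice: color 1 → {E}; color 2 → {F, G}; color 3 → {C, D}; color 4 → {A, B}. Every edge joins two different colors.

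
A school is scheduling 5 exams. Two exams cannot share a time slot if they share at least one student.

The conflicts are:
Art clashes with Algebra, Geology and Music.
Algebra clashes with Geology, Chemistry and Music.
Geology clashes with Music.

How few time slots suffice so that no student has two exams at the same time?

Art, Algebra, Geology, Music are mutually in conflict, so at least 4 time slots are needed.
4 time slots suffice: time slot 1 → {Algebra}; time slot 2 → {Chemistry, Music}; time slot 3 → {Geology}; time slot 4 → {Art}. Each listed conflict is separated.

4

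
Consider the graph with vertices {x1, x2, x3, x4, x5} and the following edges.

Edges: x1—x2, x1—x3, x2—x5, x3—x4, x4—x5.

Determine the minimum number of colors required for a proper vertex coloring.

The cycle x1-x3-x4-x5-x2-x1 has odd length 5, so it cannot be 2-colored; at least 3 colors are needed.
One proper 3-coloring: x1=G, x2=R, x3=B, x4=R, x5=B. Each edge has distinct colors on its endpoints.

3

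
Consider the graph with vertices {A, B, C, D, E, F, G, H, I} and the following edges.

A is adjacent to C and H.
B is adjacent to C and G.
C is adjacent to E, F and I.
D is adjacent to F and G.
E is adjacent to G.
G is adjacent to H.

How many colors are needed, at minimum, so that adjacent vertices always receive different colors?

3

The cycle F-C-B-G-D-F has odd length 5, so it cannot be 2-colored; at least 3 colors are needed.
3 colors suffice: A=2, B=2, C=1, D=3, E=2, F=2, G=1, H=3, I=2. Every edge joins two different colors.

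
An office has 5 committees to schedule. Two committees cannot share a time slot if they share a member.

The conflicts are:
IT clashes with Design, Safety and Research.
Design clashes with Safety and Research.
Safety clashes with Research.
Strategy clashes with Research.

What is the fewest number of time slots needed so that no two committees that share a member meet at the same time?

4

IT, Design, Safety, Research all conflict with each other, so at least 4 time slots are needed.
4 time slots suffice: time slot 1 → {Research}; time slot 2 → {Safety, Strategy}; time slot 3 → {IT}; time slot 4 → {Design}. Each listed conflict is separated.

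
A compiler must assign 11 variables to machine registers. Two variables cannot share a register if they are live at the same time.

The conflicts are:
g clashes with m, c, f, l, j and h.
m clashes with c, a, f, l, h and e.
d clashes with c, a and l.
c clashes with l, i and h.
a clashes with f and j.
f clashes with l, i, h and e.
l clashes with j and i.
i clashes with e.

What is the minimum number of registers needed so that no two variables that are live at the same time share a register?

g, m, c, l pairwise conflict, so at least 4 registers are needed.
4 registers suffice: register 1 → {m, d, j, i}; register 2 → {a, l, h, e}; register 3 → {c, f}; register 4 → {g}. Every pair that conflicts lands in different registers.

4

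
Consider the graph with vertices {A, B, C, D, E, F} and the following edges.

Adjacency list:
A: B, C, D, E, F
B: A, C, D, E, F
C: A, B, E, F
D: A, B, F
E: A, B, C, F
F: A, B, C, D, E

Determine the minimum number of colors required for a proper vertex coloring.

5

A, B, C, E, F are mutually adjacent (a clique of size 5), so at least 5 colors are needed.
5 colors suffice: A=red, B=green, C=yellow, D=yellow, E=purple, F=blue. No two adjacent vertices share a color.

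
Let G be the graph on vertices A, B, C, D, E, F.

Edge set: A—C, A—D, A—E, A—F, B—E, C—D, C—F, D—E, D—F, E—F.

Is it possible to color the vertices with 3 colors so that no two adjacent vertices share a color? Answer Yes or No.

No

A, D, E, F are pairwise adjacent (a clique of size 4), so at least 4 colors are needed.
So 3 colors are not enough.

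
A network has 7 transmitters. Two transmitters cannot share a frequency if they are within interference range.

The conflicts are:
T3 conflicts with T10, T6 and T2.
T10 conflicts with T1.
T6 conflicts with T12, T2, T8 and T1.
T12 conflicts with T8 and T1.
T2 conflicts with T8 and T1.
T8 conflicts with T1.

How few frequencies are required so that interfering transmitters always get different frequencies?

4

T6, T12, T8, T1 all conflict with each other, so at least 4 frequencies are needed.
4 frequencies suffice: frequency 1 → {T3, T1}; frequency 2 → {T10, T6}; frequency 3 → {T8}; frequency 4 → {T12, T2}. No two conflicting transmitters share a frequency.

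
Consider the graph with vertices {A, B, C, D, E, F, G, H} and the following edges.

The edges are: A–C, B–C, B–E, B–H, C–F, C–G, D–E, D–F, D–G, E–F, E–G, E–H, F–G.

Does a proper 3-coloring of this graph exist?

No

D, E, F, G form a clique, so at least 4 colors are needed.
So 3 colors are not enough.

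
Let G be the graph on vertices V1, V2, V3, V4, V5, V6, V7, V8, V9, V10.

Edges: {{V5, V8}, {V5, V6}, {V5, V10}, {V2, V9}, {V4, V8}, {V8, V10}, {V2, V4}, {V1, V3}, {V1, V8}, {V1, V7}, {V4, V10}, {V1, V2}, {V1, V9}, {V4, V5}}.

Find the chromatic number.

V4, V5, V8, V10 are mutually adjacent (a clique of size 4), so at least 4 colors are needed.
4 colors suffice: V1=1, V2=3, V3=2, V4=2, V5=1, V6=2, V7=2, V8=3, V9=2, V10=4. Every edge joins two different colors.

4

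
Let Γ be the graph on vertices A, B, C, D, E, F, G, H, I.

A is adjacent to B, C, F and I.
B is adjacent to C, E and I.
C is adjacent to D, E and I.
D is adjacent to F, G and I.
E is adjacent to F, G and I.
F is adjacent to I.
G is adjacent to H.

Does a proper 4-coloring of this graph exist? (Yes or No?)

Yes

The chromatic number is 4. A, B, C, I are mutually adjacent (a clique of size 4), so at least 4 colors are needed.
4 colors suffice: color 1 → {G, I}; color 2 → {C, F, H}; color 3 → {A, D, E}; color 4 → {B}.
That is already a proper 4-coloring.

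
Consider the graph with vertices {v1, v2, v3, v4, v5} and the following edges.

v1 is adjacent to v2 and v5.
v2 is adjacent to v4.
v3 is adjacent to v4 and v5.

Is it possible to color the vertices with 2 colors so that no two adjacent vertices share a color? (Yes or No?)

The cycle v2-v4-v3-v5-v1-v2 has odd length 5, so it cannot be 2-colored; at least 3 colors are needed.
So 2 colors are not enough.

No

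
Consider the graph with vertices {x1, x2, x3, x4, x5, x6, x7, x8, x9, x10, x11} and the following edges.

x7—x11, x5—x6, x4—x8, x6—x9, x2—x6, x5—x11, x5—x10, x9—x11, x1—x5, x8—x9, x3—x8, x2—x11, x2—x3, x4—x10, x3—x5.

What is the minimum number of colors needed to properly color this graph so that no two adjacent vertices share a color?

3

The cycle x9-x11-x5-x3-x8-x9 has odd length 5, so it cannot be 2-colored; at least 3 colors are needed.
A valid assignment using 3 colors: x1=2, x2=1, x3=2, x4=3, x5=1, x6=2, x7=1, x8=1, x9=3, x10=2, x11=2. Each edge has distinct colors on its endpoints.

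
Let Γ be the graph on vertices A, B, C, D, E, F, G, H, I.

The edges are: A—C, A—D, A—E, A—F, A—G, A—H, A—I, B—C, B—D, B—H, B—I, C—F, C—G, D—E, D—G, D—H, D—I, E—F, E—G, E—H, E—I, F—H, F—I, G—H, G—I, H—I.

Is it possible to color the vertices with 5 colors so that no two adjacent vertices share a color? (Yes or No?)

A, D, E, G, H, I form a clique, so at least 6 colors are needed.
So 5 colors are not enough.

No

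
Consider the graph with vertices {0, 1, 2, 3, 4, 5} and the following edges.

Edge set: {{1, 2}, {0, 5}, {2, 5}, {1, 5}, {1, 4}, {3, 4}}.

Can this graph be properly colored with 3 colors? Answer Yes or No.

Yes

The chromatic number is 3. 1, 2, 5 are pairwise adjacent, so at least 3 colors are needed.
A valid assignment using 3 colors: 0=a, 1=a, 2=c, 3=a, 4=b, 5=b.
That is already a proper 3-coloring.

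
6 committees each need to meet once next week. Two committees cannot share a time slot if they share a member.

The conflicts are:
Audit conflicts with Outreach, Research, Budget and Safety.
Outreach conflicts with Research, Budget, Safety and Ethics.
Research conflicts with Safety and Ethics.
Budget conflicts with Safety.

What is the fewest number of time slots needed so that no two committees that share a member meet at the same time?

Audit, Outreach, Research, Safety are mutually in conflict, so at least 4 time slots are needed.
A valid assignment using 4 time slots: Audit=4, Outreach=1, Research=3, Budget=3, Safety=2, Ethics=2. No two conflicting committees share a time slot.

4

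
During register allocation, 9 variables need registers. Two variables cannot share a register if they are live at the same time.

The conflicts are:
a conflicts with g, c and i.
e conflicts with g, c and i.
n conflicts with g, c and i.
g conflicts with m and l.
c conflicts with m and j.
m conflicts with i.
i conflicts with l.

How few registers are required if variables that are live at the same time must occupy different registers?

e and i conflict, so at least 2 registers are needed.
2 registers suffice: register 1 → {g, c, i}; register 2 → {a, e, n, m, l, j}. Every pair that conflicts lands in different registers.

2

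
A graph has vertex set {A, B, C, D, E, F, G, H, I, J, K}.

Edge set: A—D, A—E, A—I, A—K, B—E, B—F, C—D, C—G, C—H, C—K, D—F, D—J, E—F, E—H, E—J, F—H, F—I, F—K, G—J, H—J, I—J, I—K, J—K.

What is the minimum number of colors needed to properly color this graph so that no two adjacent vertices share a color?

3

I, J, K are mutually adjacent, so at least 3 colors are needed.
3 colors suffice: A=1, B=3, C=1, D=2, E=2, F=1, G=2, H=3, I=3, J=1, K=2. No two adjacent vertices share a color.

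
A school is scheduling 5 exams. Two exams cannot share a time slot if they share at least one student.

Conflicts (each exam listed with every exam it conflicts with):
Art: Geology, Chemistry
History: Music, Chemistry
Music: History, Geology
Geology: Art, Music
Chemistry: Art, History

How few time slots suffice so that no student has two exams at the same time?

3

The cycle History-Chemistry-Art-Geology-Music-History has odd length 5, so it cannot be 2-colored; at least 3 time slots are needed.
3 time slots suffice: time slot 1 → {Art, Music}; time slot 2 → {Geology, Chemistry}; time slot 3 → {History}. Each listed conflict is separated.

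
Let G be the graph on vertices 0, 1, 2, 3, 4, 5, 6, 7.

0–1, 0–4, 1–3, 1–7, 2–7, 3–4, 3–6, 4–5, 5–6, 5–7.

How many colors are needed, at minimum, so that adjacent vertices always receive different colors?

The cycle 4-5-7-1-3-4 has odd length 5, so it cannot be 2-colored; at least 3 colors are needed.
3 colors suffice: color a → {0, 3, 7}; color b → {1, 2, 4, 6}; color c → {5}. Each edge has distinct colors on its endpoints.

3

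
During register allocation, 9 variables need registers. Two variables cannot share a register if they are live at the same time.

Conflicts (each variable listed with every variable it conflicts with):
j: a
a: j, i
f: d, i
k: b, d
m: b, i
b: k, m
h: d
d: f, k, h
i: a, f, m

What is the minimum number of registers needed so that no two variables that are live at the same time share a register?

2

a and i conflict, so at least 2 registers are needed.
2 registers suffice: register 1 → {j, b, d, i}; register 2 → {a, f, k, m, h}. Each listed conflict is separated.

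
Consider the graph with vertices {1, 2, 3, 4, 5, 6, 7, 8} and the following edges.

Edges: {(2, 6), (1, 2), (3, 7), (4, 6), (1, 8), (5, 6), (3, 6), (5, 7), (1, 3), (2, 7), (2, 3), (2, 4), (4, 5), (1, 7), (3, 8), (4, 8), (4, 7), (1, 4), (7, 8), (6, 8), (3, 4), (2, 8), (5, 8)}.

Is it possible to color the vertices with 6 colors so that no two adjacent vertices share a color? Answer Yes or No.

The chromatic number is 6. 1, 2, 3, 4, 7, 8 are pairwise adjacent (a clique of size 6), so at least 6 colors are needed.
6 colors suffice: color red → {4}; color blue → {8}; color green → {3, 5}; color yellow → {6, 7}; color purple → {2}; color orange → {1}.
That is already a proper 6-coloring.

Yes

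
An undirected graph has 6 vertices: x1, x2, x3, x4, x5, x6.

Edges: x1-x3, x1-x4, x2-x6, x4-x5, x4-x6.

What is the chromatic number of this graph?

2

x1 and x3 are adjacent, so at least 2 colors are needed.
One proper 2-coloring: x1=2, x2=1, x3=1, x4=1, x5=2, x6=2. Each edge has distinct colors on its endpoints.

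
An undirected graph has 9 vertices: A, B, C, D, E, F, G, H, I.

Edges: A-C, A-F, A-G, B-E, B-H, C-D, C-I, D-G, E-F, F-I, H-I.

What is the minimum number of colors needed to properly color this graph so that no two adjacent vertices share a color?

3

The cycle B-E-F-I-H-B has odd length 5, so it cannot be 2-colored; at least 3 colors are needed.
One proper 3-coloring: A=2, B=3, C=1, D=2, E=2, F=1, G=1, H=1, I=2. Every edge joins two different colors.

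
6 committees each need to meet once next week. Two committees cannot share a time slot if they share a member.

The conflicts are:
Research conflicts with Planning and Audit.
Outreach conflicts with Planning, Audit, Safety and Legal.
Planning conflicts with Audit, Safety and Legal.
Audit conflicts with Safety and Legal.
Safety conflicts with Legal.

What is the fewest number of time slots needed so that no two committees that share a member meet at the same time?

Outreach, Planning, Audit, Safety, Legal all conflict with each other, so at least 5 time slots are needed.
5 time slots suffice: time slot 1 → {Audit}; time slot 2 → {Planning}; time slot 3 → {Research, Safety}; time slot 4 → {Outreach}; time slot 5 → {Legal}. Every pair that conflicts lands in different time slots.

5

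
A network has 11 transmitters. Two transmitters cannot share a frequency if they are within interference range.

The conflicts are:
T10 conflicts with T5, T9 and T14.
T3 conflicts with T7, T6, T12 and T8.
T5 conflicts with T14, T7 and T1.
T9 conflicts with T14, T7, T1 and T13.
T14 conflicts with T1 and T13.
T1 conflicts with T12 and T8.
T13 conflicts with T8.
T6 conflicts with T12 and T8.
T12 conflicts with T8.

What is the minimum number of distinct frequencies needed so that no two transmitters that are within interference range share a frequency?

4

T3, T6, T12, T8 pairwise conflict, so at least 4 frequencies are needed.
4 frequencies suffice: T10=3, T3=3, T5=1, T9=1, T14=2, T7=2, T1=3, T13=3, T6=4, T12=2, T8=1. Every pair that conflicts lands in different frequencies.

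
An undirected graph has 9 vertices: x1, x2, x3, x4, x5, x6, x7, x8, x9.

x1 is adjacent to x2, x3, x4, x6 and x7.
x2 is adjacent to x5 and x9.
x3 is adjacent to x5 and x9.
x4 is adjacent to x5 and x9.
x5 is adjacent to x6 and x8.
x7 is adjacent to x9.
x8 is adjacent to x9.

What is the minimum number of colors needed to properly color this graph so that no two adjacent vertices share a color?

x2 and x5 are adjacent, so at least 2 colors are needed.
2 colors suffice: color 1 → {x1, x5, x9}; color 2 → {x2, x3, x4, x6, x7, x8}. Every edge joins two different colors.

2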